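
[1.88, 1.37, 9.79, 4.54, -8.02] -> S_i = Random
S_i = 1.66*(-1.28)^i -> [1.66, -2.12, 2.72, -3.48, 4.46]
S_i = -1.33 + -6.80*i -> [-1.33, -8.13, -14.93, -21.73, -28.53]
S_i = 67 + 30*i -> [67, 97, 127, 157, 187]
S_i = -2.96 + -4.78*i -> [-2.96, -7.74, -12.52, -17.3, -22.08]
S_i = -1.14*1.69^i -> [-1.14, -1.93, -3.26, -5.5, -9.3]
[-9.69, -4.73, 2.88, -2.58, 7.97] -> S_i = Random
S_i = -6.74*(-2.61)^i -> [-6.74, 17.59, -45.91, 119.83, -312.77]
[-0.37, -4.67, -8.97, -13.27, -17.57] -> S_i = -0.37 + -4.30*i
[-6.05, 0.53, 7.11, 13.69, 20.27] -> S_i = -6.05 + 6.58*i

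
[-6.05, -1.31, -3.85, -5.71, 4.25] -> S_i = Random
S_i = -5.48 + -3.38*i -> [-5.48, -8.86, -12.24, -15.62, -19.0]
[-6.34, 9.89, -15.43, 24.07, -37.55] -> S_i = -6.34*(-1.56)^i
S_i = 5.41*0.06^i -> [5.41, 0.32, 0.02, 0.0, 0.0]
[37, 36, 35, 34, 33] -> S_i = 37 + -1*i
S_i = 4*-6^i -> [4, -24, 144, -864, 5184]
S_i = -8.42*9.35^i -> [-8.42, -78.73, -736.1, -6882.51, -64351.48]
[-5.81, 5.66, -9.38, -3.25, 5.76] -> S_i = Random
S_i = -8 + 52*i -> [-8, 44, 96, 148, 200]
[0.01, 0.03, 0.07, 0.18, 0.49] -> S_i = 0.01*2.64^i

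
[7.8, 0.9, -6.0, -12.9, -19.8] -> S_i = 7.80 + -6.90*i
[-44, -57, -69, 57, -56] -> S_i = Random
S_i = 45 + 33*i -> [45, 78, 111, 144, 177]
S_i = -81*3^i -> [-81, -243, -729, -2187, -6561]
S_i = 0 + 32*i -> [0, 32, 64, 96, 128]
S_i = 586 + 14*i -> [586, 600, 614, 628, 642]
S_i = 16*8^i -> [16, 128, 1024, 8192, 65536]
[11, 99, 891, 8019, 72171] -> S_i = 11*9^i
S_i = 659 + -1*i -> [659, 658, 657, 656, 655]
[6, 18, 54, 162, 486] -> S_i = 6*3^i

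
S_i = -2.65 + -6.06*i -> [-2.65, -8.71, -14.77, -20.83, -26.89]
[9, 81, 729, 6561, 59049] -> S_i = 9*9^i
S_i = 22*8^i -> [22, 176, 1408, 11264, 90112]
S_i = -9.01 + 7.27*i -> [-9.01, -1.74, 5.53, 12.8, 20.07]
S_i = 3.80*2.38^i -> [3.8, 9.04, 21.52, 51.23, 121.92]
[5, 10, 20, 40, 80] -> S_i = 5*2^i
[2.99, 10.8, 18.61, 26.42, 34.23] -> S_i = 2.99 + 7.81*i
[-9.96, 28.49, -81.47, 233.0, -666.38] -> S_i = -9.96*(-2.86)^i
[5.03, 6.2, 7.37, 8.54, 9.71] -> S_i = 5.03 + 1.17*i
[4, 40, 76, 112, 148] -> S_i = 4 + 36*i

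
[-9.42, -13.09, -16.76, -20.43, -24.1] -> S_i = -9.42 + -3.67*i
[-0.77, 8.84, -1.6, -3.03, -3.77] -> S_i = Random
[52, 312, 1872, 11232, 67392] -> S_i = 52*6^i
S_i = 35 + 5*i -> [35, 40, 45, 50, 55]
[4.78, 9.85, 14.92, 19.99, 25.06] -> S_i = 4.78 + 5.07*i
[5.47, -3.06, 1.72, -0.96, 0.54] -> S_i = 5.47*(-0.56)^i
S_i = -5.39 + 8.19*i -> [-5.39, 2.8, 10.99, 19.18, 27.37]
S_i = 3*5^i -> [3, 15, 75, 375, 1875]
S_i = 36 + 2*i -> [36, 38, 40, 42, 44]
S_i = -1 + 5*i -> [-1, 4, 9, 14, 19]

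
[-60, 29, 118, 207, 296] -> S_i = -60 + 89*i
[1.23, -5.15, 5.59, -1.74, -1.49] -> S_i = Random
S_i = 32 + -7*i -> [32, 25, 18, 11, 4]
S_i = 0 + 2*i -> [0, 2, 4, 6, 8]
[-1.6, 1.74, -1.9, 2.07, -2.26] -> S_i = -1.60*(-1.09)^i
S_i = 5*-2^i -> [5, -10, 20, -40, 80]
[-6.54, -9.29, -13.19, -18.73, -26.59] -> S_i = -6.54*1.42^i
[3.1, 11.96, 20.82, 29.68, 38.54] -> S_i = 3.10 + 8.86*i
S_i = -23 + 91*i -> [-23, 68, 159, 250, 341]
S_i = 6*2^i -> [6, 12, 24, 48, 96]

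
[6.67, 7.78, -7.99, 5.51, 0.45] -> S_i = Random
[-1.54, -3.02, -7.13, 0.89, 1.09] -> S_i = Random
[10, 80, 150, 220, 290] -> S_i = 10 + 70*i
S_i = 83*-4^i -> [83, -332, 1328, -5312, 21248]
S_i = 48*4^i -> [48, 192, 768, 3072, 12288]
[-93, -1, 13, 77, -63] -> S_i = Random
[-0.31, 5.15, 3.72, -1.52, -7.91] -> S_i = Random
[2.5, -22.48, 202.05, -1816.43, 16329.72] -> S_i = 2.50*(-8.99)^i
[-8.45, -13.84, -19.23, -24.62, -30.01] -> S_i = -8.45 + -5.39*i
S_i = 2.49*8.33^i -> [2.49, 20.74, 172.78, 1439.24, 11988.9]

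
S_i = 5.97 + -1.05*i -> [5.97, 4.92, 3.87, 2.82, 1.77]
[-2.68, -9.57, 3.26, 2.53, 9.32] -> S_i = Random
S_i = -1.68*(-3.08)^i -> [-1.68, 5.17, -15.94, 49.09, -151.19]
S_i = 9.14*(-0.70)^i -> [9.14, -6.4, 4.48, -3.14, 2.19]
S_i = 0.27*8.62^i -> [0.27, 2.33, 20.06, 172.94, 1490.71]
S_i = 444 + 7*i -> [444, 451, 458, 465, 472]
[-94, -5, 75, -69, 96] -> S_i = Random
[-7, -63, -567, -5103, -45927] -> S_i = -7*9^i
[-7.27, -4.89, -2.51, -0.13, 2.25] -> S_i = -7.27 + 2.38*i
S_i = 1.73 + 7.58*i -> [1.73, 9.31, 16.89, 24.47, 32.05]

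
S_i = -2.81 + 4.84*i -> [-2.81, 2.03, 6.87, 11.71, 16.55]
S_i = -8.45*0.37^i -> [-8.45, -3.13, -1.16, -0.43, -0.16]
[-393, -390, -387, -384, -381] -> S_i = -393 + 3*i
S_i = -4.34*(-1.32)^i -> [-4.34, 5.73, -7.56, 9.98, -13.18]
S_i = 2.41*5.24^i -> [2.41, 12.63, 66.17, 346.75, 1816.95]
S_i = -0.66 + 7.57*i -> [-0.66, 6.91, 14.48, 22.05, 29.62]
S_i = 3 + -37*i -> [3, -34, -71, -108, -145]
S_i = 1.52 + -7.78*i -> [1.52, -6.26, -14.04, -21.82, -29.6]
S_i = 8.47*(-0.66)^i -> [8.47, -5.59, 3.69, -2.44, 1.61]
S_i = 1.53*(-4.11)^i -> [1.53, -6.29, 25.84, -106.22, 436.57]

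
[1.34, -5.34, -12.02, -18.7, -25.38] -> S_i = 1.34 + -6.68*i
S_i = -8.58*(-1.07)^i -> [-8.58, 9.18, -9.82, 10.51, -11.25]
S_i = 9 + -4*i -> [9, 5, 1, -3, -7]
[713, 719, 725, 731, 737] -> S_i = 713 + 6*i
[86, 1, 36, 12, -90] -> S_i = Random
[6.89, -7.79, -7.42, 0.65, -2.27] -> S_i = Random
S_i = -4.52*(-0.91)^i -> [-4.52, 4.11, -3.74, 3.41, -3.1]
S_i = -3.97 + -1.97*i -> [-3.97, -5.94, -7.91, -9.88, -11.85]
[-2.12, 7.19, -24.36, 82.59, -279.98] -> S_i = -2.12*(-3.39)^i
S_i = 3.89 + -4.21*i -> [3.89, -0.32, -4.53, -8.74, -12.95]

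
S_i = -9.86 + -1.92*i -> [-9.86, -11.78, -13.7, -15.62, -17.54]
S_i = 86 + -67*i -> [86, 19, -48, -115, -182]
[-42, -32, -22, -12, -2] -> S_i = -42 + 10*i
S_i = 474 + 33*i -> [474, 507, 540, 573, 606]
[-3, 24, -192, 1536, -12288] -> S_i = -3*-8^i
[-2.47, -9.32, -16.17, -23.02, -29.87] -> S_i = -2.47 + -6.85*i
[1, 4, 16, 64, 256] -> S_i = 1*4^i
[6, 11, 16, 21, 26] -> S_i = 6 + 5*i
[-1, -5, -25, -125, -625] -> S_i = -1*5^i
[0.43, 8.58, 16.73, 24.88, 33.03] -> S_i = 0.43 + 8.15*i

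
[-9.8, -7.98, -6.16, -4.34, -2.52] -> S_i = -9.80 + 1.82*i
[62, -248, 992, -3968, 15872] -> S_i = 62*-4^i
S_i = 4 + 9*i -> [4, 13, 22, 31, 40]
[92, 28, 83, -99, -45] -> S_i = Random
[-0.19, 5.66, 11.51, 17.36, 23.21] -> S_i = -0.19 + 5.85*i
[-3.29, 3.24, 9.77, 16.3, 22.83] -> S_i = -3.29 + 6.53*i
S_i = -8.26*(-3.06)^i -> [-8.26, 25.28, -77.34, 236.67, -724.21]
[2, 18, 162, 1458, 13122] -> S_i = 2*9^i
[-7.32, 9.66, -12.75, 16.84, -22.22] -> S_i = -7.32*(-1.32)^i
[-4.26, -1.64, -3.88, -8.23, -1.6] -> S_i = Random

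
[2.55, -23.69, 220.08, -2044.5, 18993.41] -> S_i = 2.55*(-9.29)^i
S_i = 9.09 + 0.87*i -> [9.09, 9.96, 10.83, 11.7, 12.57]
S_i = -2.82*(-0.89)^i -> [-2.82, 2.51, -2.23, 1.99, -1.77]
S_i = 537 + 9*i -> [537, 546, 555, 564, 573]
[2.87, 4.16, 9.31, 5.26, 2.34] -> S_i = Random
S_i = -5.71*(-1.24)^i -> [-5.71, 7.08, -8.78, 10.89, -13.5]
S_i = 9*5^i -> [9, 45, 225, 1125, 5625]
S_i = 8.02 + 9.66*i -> [8.02, 17.68, 27.34, 37.0, 46.66]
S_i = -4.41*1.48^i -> [-4.41, -6.53, -9.66, -14.3, -21.16]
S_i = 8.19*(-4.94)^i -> [8.19, -40.46, 199.87, -987.34, 4877.44]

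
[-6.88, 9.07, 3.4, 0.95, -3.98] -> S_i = Random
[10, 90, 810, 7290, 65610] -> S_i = 10*9^i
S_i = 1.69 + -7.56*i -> [1.69, -5.87, -13.43, -20.99, -28.55]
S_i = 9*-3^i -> [9, -27, 81, -243, 729]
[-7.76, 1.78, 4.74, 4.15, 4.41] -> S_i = Random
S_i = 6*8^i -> [6, 48, 384, 3072, 24576]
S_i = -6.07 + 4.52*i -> [-6.07, -1.55, 2.97, 7.49, 12.01]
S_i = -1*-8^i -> [-1, 8, -64, 512, -4096]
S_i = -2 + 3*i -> [-2, 1, 4, 7, 10]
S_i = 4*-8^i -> [4, -32, 256, -2048, 16384]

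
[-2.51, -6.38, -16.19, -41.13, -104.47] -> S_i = -2.51*2.54^i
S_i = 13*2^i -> [13, 26, 52, 104, 208]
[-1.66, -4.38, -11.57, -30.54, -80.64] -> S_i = -1.66*2.64^i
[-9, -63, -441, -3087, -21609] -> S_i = -9*7^i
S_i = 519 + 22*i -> [519, 541, 563, 585, 607]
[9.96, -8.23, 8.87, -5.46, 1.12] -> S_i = Random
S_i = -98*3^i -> [-98, -294, -882, -2646, -7938]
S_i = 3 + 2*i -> [3, 5, 7, 9, 11]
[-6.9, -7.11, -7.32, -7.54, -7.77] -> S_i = -6.90*1.03^i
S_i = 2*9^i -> [2, 18, 162, 1458, 13122]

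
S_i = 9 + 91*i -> [9, 100, 191, 282, 373]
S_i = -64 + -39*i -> [-64, -103, -142, -181, -220]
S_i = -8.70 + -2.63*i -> [-8.7, -11.33, -13.96, -16.59, -19.22]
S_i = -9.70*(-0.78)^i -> [-9.7, 7.57, -5.9, 4.6, -3.59]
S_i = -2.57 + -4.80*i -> [-2.57, -7.37, -12.17, -16.97, -21.77]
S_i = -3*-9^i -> [-3, 27, -243, 2187, -19683]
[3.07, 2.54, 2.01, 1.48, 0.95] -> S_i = 3.07 + -0.53*i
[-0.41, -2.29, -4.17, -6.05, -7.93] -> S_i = -0.41 + -1.88*i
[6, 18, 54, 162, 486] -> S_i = 6*3^i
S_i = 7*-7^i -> [7, -49, 343, -2401, 16807]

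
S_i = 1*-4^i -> [1, -4, 16, -64, 256]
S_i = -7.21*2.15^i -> [-7.21, -15.5, -33.33, -71.66, -154.06]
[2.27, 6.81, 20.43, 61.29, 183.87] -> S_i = 2.27*3.00^i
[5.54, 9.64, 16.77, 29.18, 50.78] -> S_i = 5.54*1.74^i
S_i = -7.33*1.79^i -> [-7.33, -13.12, -23.49, -42.04, -75.25]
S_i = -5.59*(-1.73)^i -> [-5.59, 9.67, -16.73, 28.94, -50.07]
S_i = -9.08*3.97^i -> [-9.08, -36.05, -143.11, -568.14, -2255.53]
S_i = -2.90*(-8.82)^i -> [-2.9, 25.58, -225.6, 1989.77, -17549.81]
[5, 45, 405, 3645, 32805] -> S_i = 5*9^i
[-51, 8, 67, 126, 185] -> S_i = -51 + 59*i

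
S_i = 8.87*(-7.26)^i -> [8.87, -64.4, 467.52, -3394.17, 24641.67]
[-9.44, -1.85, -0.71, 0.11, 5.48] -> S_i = Random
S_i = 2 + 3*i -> [2, 5, 8, 11, 14]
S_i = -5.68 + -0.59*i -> [-5.68, -6.27, -6.86, -7.45, -8.04]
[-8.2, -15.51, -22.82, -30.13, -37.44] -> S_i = -8.20 + -7.31*i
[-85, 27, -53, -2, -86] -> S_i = Random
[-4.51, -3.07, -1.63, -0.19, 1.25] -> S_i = -4.51 + 1.44*i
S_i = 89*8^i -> [89, 712, 5696, 45568, 364544]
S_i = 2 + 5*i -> [2, 7, 12, 17, 22]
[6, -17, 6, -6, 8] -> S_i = Random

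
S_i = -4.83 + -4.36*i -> [-4.83, -9.19, -13.55, -17.91, -22.27]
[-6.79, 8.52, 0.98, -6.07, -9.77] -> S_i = Random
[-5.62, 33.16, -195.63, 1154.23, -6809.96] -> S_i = -5.62*(-5.90)^i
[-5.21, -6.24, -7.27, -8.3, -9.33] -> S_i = -5.21 + -1.03*i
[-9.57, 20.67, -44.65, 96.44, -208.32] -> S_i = -9.57*(-2.16)^i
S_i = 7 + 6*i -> [7, 13, 19, 25, 31]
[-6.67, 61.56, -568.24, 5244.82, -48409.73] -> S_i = -6.67*(-9.23)^i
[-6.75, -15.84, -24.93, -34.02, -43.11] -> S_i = -6.75 + -9.09*i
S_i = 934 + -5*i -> [934, 929, 924, 919, 914]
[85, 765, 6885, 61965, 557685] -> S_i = 85*9^i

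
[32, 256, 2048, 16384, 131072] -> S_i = 32*8^i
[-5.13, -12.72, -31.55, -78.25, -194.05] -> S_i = -5.13*2.48^i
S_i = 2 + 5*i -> [2, 7, 12, 17, 22]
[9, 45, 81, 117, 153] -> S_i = 9 + 36*i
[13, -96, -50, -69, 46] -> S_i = Random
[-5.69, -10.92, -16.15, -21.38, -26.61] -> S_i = -5.69 + -5.23*i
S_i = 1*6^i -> [1, 6, 36, 216, 1296]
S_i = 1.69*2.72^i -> [1.69, 4.6, 12.5, 34.01, 92.5]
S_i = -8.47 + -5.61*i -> [-8.47, -14.08, -19.69, -25.3, -30.91]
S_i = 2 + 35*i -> [2, 37, 72, 107, 142]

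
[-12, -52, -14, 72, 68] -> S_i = Random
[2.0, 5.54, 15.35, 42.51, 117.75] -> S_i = 2.00*2.77^i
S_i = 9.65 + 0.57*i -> [9.65, 10.22, 10.79, 11.36, 11.93]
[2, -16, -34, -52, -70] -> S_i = 2 + -18*i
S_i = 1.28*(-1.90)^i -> [1.28, -2.43, 4.62, -8.78, 16.68]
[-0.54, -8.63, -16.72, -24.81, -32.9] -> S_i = -0.54 + -8.09*i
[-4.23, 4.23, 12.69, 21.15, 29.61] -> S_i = -4.23 + 8.46*i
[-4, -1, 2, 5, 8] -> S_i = -4 + 3*i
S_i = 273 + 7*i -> [273, 280, 287, 294, 301]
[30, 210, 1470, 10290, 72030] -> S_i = 30*7^i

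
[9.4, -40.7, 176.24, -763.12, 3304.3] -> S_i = 9.40*(-4.33)^i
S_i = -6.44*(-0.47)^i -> [-6.44, 3.03, -1.42, 0.67, -0.31]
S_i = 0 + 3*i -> [0, 3, 6, 9, 12]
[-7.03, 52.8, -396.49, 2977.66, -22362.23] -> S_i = -7.03*(-7.51)^i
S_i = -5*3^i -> [-5, -15, -45, -135, -405]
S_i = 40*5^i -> [40, 200, 1000, 5000, 25000]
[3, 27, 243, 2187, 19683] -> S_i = 3*9^i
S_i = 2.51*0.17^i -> [2.51, 0.43, 0.07, 0.01, 0.0]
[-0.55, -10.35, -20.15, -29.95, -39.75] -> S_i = -0.55 + -9.80*i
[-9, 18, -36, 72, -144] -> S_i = -9*-2^i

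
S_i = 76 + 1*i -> [76, 77, 78, 79, 80]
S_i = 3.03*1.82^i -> [3.03, 5.51, 10.04, 18.27, 33.25]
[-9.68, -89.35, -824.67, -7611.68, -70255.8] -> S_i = -9.68*9.23^i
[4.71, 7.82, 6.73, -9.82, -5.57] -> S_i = Random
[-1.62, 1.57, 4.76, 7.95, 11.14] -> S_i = -1.62 + 3.19*i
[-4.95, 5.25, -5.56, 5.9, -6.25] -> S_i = -4.95*(-1.06)^i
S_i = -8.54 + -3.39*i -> [-8.54, -11.93, -15.32, -18.71, -22.1]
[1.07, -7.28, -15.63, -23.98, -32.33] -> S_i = 1.07 + -8.35*i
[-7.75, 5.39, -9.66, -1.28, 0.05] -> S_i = Random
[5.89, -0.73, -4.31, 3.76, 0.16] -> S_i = Random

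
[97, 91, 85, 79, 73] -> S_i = 97 + -6*i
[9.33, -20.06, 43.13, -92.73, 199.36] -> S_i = 9.33*(-2.15)^i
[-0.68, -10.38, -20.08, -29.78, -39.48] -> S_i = -0.68 + -9.70*i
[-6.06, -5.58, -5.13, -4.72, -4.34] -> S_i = -6.06*0.92^i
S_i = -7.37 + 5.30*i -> [-7.37, -2.07, 3.23, 8.53, 13.83]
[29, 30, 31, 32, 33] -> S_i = 29 + 1*i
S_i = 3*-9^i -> [3, -27, 243, -2187, 19683]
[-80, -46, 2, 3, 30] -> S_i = Random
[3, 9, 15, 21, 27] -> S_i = 3 + 6*i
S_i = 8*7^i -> [8, 56, 392, 2744, 19208]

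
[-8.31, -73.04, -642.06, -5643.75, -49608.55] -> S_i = -8.31*8.79^i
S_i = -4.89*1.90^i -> [-4.89, -9.29, -17.65, -33.54, -63.73]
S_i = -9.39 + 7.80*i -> [-9.39, -1.59, 6.21, 14.01, 21.81]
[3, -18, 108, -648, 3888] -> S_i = 3*-6^i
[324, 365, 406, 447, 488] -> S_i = 324 + 41*i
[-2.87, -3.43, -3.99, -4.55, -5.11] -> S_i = -2.87 + -0.56*i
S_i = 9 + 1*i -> [9, 10, 11, 12, 13]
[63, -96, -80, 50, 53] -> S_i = Random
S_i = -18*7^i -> [-18, -126, -882, -6174, -43218]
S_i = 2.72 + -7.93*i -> [2.72, -5.21, -13.14, -21.07, -29.0]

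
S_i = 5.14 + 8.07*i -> [5.14, 13.21, 21.28, 29.35, 37.42]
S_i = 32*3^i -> [32, 96, 288, 864, 2592]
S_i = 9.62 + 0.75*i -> [9.62, 10.37, 11.12, 11.87, 12.62]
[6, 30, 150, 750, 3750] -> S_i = 6*5^i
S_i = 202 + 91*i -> [202, 293, 384, 475, 566]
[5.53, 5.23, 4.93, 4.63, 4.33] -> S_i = 5.53 + -0.30*i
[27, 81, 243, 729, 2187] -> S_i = 27*3^i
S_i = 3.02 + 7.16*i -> [3.02, 10.18, 17.34, 24.5, 31.66]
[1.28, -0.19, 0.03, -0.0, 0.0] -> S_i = 1.28*(-0.15)^i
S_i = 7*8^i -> [7, 56, 448, 3584, 28672]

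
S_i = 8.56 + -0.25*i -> [8.56, 8.31, 8.06, 7.81, 7.56]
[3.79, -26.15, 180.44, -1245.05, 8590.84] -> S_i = 3.79*(-6.90)^i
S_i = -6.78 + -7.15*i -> [-6.78, -13.93, -21.08, -28.23, -35.38]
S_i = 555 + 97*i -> [555, 652, 749, 846, 943]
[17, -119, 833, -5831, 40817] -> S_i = 17*-7^i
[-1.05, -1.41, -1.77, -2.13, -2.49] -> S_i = -1.05 + -0.36*i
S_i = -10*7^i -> [-10, -70, -490, -3430, -24010]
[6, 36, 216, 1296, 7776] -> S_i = 6*6^i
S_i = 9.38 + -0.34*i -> [9.38, 9.04, 8.7, 8.36, 8.02]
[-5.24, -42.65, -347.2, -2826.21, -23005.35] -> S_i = -5.24*8.14^i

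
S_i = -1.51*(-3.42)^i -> [-1.51, 5.16, -17.66, 60.4, -206.58]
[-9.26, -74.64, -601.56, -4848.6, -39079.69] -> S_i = -9.26*8.06^i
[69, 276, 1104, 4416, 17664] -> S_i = 69*4^i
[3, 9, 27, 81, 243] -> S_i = 3*3^i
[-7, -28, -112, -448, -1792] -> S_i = -7*4^i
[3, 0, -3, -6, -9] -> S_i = 3 + -3*i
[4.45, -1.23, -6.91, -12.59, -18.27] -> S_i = 4.45 + -5.68*i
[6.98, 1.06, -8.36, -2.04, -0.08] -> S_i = Random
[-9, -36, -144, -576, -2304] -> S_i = -9*4^i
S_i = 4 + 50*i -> [4, 54, 104, 154, 204]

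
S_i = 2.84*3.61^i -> [2.84, 10.25, 37.01, 133.61, 482.33]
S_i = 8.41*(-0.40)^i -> [8.41, -3.36, 1.35, -0.54, 0.22]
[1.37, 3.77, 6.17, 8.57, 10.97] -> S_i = 1.37 + 2.40*i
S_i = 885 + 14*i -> [885, 899, 913, 927, 941]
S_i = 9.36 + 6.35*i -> [9.36, 15.71, 22.06, 28.41, 34.76]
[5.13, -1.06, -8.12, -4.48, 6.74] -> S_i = Random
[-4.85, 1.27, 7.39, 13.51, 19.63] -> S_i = -4.85 + 6.12*i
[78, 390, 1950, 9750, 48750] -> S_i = 78*5^i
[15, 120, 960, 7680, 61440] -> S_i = 15*8^i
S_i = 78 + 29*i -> [78, 107, 136, 165, 194]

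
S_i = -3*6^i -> [-3, -18, -108, -648, -3888]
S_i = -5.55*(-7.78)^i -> [-5.55, 43.18, -335.93, 2613.56, -20333.46]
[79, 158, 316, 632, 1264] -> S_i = 79*2^i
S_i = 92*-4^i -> [92, -368, 1472, -5888, 23552]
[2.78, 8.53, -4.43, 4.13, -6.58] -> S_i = Random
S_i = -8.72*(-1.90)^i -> [-8.72, 16.57, -31.48, 59.81, -113.64]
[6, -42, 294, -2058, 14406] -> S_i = 6*-7^i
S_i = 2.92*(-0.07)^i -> [2.92, -0.2, 0.01, -0.0, 0.0]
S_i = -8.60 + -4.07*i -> [-8.6, -12.67, -16.74, -20.81, -24.88]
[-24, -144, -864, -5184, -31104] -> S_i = -24*6^i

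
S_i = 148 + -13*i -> [148, 135, 122, 109, 96]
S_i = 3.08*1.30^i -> [3.08, 4.0, 5.21, 6.77, 8.8]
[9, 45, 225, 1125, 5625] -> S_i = 9*5^i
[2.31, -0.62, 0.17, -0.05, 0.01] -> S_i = 2.31*(-0.27)^i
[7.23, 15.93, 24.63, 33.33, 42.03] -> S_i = 7.23 + 8.70*i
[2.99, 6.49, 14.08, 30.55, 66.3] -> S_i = 2.99*2.17^i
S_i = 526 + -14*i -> [526, 512, 498, 484, 470]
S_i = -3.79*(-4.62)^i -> [-3.79, 17.51, -80.9, 373.74, -1726.66]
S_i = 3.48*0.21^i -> [3.48, 0.73, 0.15, 0.03, 0.01]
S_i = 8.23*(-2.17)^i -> [8.23, -17.86, 38.75, -84.1, 182.49]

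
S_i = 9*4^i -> [9, 36, 144, 576, 2304]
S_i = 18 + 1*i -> [18, 19, 20, 21, 22]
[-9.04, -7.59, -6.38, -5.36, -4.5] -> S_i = -9.04*0.84^i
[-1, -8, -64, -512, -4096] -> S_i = -1*8^i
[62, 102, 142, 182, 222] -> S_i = 62 + 40*i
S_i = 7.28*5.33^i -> [7.28, 38.8, 206.82, 1102.33, 5875.44]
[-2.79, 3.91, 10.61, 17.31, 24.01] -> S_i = -2.79 + 6.70*i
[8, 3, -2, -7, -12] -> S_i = 8 + -5*i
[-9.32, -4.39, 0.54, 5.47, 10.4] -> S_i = -9.32 + 4.93*i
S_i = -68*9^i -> [-68, -612, -5508, -49572, -446148]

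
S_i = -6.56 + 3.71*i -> [-6.56, -2.85, 0.86, 4.57, 8.28]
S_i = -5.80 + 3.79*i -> [-5.8, -2.01, 1.78, 5.57, 9.36]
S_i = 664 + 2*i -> [664, 666, 668, 670, 672]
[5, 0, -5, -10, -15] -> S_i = 5 + -5*i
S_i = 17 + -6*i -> [17, 11, 5, -1, -7]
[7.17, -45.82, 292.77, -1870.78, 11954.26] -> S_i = 7.17*(-6.39)^i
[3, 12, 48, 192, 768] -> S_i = 3*4^i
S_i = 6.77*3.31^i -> [6.77, 22.41, 74.17, 245.51, 812.64]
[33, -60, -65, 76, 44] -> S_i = Random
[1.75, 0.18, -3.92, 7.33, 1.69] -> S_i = Random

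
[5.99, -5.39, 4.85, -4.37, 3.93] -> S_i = 5.99*(-0.90)^i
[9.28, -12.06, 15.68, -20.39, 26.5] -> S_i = 9.28*(-1.30)^i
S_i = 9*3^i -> [9, 27, 81, 243, 729]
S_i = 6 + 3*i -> [6, 9, 12, 15, 18]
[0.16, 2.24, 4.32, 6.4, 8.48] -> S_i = 0.16 + 2.08*i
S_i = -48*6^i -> [-48, -288, -1728, -10368, -62208]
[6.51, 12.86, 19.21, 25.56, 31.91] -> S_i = 6.51 + 6.35*i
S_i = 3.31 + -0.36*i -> [3.31, 2.95, 2.59, 2.23, 1.87]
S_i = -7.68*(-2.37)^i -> [-7.68, 18.2, -43.14, 102.24, -242.3]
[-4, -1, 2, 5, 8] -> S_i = -4 + 3*i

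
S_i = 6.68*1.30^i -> [6.68, 8.68, 11.29, 14.68, 19.08]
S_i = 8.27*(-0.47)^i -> [8.27, -3.89, 1.83, -0.86, 0.4]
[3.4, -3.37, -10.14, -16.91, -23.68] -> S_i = 3.40 + -6.77*i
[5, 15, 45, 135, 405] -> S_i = 5*3^i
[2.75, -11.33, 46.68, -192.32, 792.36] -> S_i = 2.75*(-4.12)^i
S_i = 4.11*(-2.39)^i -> [4.11, -9.82, 23.48, -56.11, 134.1]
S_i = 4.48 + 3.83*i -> [4.48, 8.31, 12.14, 15.97, 19.8]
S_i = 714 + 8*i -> [714, 722, 730, 738, 746]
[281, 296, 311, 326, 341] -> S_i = 281 + 15*i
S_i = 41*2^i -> [41, 82, 164, 328, 656]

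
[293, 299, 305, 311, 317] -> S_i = 293 + 6*i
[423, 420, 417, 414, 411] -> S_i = 423 + -3*i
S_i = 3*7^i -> [3, 21, 147, 1029, 7203]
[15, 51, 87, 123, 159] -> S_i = 15 + 36*i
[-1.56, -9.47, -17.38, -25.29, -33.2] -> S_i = -1.56 + -7.91*i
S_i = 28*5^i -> [28, 140, 700, 3500, 17500]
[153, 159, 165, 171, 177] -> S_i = 153 + 6*i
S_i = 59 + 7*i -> [59, 66, 73, 80, 87]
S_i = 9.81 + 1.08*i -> [9.81, 10.89, 11.97, 13.05, 14.13]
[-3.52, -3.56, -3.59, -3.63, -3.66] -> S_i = -3.52*1.01^i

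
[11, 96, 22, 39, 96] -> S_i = Random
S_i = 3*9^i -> [3, 27, 243, 2187, 19683]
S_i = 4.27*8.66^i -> [4.27, 36.98, 320.23, 2773.2, 24015.93]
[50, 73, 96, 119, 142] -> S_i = 50 + 23*i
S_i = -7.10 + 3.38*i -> [-7.1, -3.72, -0.34, 3.04, 6.42]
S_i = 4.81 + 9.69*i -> [4.81, 14.5, 24.19, 33.88, 43.57]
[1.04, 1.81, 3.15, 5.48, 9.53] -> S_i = 1.04*1.74^i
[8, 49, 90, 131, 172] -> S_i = 8 + 41*i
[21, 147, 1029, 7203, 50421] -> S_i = 21*7^i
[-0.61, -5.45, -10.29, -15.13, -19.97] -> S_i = -0.61 + -4.84*i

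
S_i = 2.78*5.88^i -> [2.78, 16.35, 96.12, 565.17, 3323.18]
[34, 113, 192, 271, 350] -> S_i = 34 + 79*i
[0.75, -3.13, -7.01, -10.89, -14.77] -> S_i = 0.75 + -3.88*i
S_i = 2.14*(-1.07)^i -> [2.14, -2.29, 2.45, -2.62, 2.81]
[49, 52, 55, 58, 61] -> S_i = 49 + 3*i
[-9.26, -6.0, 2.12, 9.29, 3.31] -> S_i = Random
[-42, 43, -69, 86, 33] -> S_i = Random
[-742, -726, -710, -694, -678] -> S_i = -742 + 16*i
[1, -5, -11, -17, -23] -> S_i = 1 + -6*i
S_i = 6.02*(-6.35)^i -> [6.02, -38.23, 242.74, -1541.41, 9787.94]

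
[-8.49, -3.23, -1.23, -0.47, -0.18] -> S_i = -8.49*0.38^i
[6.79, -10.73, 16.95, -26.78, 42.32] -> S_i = 6.79*(-1.58)^i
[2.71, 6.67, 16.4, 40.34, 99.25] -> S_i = 2.71*2.46^i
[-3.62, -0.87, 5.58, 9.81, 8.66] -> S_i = Random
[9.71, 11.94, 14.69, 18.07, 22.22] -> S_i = 9.71*1.23^i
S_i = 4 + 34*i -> [4, 38, 72, 106, 140]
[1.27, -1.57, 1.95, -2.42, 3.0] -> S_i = 1.27*(-1.24)^i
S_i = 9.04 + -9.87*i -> [9.04, -0.83, -10.7, -20.57, -30.44]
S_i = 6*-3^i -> [6, -18, 54, -162, 486]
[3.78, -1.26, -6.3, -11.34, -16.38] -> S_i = 3.78 + -5.04*i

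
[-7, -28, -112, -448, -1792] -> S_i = -7*4^i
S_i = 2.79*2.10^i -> [2.79, 5.86, 12.3, 25.84, 54.26]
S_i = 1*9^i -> [1, 9, 81, 729, 6561]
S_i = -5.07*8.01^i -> [-5.07, -40.61, -325.29, -2605.59, -20870.75]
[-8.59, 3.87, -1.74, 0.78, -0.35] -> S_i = -8.59*(-0.45)^i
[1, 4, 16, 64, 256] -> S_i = 1*4^i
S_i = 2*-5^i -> [2, -10, 50, -250, 1250]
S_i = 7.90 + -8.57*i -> [7.9, -0.67, -9.24, -17.81, -26.38]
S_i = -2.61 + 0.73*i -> [-2.61, -1.88, -1.15, -0.42, 0.31]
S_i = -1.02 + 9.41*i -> [-1.02, 8.39, 17.8, 27.21, 36.62]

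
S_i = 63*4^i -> [63, 252, 1008, 4032, 16128]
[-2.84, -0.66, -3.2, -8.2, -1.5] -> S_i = Random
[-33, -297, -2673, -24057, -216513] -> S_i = -33*9^i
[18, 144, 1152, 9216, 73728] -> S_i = 18*8^i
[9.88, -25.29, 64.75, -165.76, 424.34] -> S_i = 9.88*(-2.56)^i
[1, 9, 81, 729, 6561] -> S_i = 1*9^i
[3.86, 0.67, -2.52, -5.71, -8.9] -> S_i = 3.86 + -3.19*i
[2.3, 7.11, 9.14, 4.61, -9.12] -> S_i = Random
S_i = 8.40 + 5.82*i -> [8.4, 14.22, 20.04, 25.86, 31.68]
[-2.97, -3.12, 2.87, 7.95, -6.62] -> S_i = Random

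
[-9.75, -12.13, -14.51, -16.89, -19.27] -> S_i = -9.75 + -2.38*i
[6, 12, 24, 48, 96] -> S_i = 6*2^i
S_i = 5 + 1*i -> [5, 6, 7, 8, 9]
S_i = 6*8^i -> [6, 48, 384, 3072, 24576]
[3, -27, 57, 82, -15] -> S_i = Random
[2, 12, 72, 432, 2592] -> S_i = 2*6^i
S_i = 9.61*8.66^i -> [9.61, 83.22, 720.71, 6241.33, 54049.91]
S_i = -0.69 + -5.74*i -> [-0.69, -6.43, -12.17, -17.91, -23.65]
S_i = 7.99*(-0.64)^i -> [7.99, -5.11, 3.27, -2.09, 1.34]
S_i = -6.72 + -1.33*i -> [-6.72, -8.05, -9.38, -10.71, -12.04]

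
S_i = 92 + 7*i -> [92, 99, 106, 113, 120]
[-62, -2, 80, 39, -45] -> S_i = Random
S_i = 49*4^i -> [49, 196, 784, 3136, 12544]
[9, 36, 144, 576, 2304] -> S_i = 9*4^i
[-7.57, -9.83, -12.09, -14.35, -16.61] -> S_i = -7.57 + -2.26*i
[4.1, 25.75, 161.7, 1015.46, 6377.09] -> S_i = 4.10*6.28^i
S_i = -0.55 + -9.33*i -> [-0.55, -9.88, -19.21, -28.54, -37.87]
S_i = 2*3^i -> [2, 6, 18, 54, 162]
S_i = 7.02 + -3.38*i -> [7.02, 3.64, 0.26, -3.12, -6.5]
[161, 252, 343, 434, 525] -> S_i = 161 + 91*i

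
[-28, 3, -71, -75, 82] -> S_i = Random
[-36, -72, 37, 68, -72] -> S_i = Random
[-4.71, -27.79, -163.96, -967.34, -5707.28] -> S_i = -4.71*5.90^i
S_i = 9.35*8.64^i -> [9.35, 80.78, 697.97, 6030.49, 52103.46]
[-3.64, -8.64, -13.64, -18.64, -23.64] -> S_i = -3.64 + -5.00*i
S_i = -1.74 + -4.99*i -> [-1.74, -6.73, -11.72, -16.71, -21.7]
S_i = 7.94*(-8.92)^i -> [7.94, -70.82, 631.76, -5635.27, 50266.65]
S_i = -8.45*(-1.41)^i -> [-8.45, 11.91, -16.8, 23.69, -33.4]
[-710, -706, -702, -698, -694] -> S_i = -710 + 4*i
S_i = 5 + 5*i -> [5, 10, 15, 20, 25]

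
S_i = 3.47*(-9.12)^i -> [3.47, -31.65, 288.62, -2632.17, 24005.39]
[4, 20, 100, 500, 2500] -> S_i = 4*5^i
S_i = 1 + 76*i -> [1, 77, 153, 229, 305]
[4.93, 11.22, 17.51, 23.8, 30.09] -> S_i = 4.93 + 6.29*i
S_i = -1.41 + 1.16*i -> [-1.41, -0.25, 0.91, 2.07, 3.23]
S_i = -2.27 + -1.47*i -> [-2.27, -3.74, -5.21, -6.68, -8.15]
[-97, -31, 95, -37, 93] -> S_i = Random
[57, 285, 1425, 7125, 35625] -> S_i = 57*5^i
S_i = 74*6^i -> [74, 444, 2664, 15984, 95904]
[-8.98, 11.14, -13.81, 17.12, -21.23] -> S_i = -8.98*(-1.24)^i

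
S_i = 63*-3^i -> [63, -189, 567, -1701, 5103]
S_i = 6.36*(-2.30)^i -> [6.36, -14.63, 33.64, -77.38, 177.98]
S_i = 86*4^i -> [86, 344, 1376, 5504, 22016]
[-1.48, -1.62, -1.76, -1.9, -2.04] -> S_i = -1.48 + -0.14*i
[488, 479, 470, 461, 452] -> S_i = 488 + -9*i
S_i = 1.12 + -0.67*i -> [1.12, 0.45, -0.22, -0.89, -1.56]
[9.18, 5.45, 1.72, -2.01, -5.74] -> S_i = 9.18 + -3.73*i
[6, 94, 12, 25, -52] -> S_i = Random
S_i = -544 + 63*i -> [-544, -481, -418, -355, -292]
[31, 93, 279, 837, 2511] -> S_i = 31*3^i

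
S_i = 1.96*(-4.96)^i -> [1.96, -9.72, 48.22, -239.17, 1186.27]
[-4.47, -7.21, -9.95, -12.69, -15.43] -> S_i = -4.47 + -2.74*i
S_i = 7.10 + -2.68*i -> [7.1, 4.42, 1.74, -0.94, -3.62]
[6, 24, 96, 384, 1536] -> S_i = 6*4^i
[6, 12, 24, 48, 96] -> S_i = 6*2^i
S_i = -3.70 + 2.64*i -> [-3.7, -1.06, 1.58, 4.22, 6.86]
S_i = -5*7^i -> [-5, -35, -245, -1715, -12005]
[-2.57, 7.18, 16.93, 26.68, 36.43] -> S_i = -2.57 + 9.75*i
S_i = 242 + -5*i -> [242, 237, 232, 227, 222]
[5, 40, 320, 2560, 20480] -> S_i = 5*8^i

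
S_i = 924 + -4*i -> [924, 920, 916, 912, 908]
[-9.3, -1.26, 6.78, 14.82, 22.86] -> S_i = -9.30 + 8.04*i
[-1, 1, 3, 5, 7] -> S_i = -1 + 2*i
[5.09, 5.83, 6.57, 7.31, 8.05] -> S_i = 5.09 + 0.74*i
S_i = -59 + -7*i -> [-59, -66, -73, -80, -87]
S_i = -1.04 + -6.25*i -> [-1.04, -7.29, -13.54, -19.79, -26.04]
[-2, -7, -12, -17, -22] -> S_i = -2 + -5*i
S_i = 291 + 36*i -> [291, 327, 363, 399, 435]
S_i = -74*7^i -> [-74, -518, -3626, -25382, -177674]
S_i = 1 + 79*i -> [1, 80, 159, 238, 317]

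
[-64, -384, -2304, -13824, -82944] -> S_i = -64*6^i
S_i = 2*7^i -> [2, 14, 98, 686, 4802]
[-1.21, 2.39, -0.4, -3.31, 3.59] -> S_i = Random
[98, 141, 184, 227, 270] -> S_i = 98 + 43*i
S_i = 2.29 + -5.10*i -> [2.29, -2.81, -7.91, -13.01, -18.11]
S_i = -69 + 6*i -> [-69, -63, -57, -51, -45]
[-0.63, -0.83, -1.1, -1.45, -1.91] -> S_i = -0.63*1.32^i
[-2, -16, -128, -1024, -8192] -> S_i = -2*8^i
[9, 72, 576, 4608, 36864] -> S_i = 9*8^i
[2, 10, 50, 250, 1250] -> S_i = 2*5^i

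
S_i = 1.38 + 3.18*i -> [1.38, 4.56, 7.74, 10.92, 14.1]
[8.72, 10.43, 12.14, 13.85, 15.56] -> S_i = 8.72 + 1.71*i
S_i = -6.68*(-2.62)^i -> [-6.68, 17.5, -45.85, 120.14, -314.76]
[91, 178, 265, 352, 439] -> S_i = 91 + 87*i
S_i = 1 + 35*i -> [1, 36, 71, 106, 141]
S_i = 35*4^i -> [35, 140, 560, 2240, 8960]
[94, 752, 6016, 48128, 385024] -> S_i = 94*8^i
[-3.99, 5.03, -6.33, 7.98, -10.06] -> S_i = -3.99*(-1.26)^i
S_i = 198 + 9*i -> [198, 207, 216, 225, 234]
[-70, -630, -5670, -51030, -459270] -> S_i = -70*9^i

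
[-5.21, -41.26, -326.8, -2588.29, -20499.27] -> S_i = -5.21*7.92^i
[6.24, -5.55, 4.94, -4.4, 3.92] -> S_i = 6.24*(-0.89)^i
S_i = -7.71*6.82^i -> [-7.71, -52.58, -358.61, -2445.72, -16679.84]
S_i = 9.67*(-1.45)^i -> [9.67, -14.02, 20.33, -29.48, 42.75]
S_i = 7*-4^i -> [7, -28, 112, -448, 1792]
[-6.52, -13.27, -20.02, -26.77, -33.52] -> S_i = -6.52 + -6.75*i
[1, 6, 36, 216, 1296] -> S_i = 1*6^i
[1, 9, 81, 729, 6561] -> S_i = 1*9^i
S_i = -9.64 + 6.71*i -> [-9.64, -2.93, 3.78, 10.49, 17.2]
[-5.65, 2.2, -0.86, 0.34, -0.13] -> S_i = -5.65*(-0.39)^i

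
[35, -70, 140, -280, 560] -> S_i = 35*-2^i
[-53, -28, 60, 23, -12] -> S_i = Random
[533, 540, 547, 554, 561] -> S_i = 533 + 7*i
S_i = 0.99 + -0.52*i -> [0.99, 0.47, -0.05, -0.57, -1.09]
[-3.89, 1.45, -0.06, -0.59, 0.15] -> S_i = Random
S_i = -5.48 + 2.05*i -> [-5.48, -3.43, -1.38, 0.67, 2.72]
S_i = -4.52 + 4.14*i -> [-4.52, -0.38, 3.76, 7.9, 12.04]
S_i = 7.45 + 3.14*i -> [7.45, 10.59, 13.73, 16.87, 20.01]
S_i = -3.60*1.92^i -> [-3.6, -6.91, -13.27, -25.48, -48.92]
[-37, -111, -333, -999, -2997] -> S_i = -37*3^i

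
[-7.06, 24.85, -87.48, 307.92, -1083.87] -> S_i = -7.06*(-3.52)^i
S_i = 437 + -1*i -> [437, 436, 435, 434, 433]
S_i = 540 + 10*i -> [540, 550, 560, 570, 580]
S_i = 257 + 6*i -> [257, 263, 269, 275, 281]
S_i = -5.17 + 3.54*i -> [-5.17, -1.63, 1.91, 5.45, 8.99]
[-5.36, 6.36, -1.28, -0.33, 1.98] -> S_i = Random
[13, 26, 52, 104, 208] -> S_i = 13*2^i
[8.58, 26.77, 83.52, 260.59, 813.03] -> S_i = 8.58*3.12^i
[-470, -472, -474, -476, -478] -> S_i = -470 + -2*i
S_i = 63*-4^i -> [63, -252, 1008, -4032, 16128]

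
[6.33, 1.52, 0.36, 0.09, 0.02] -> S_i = 6.33*0.24^i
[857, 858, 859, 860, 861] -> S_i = 857 + 1*i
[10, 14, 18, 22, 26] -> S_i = 10 + 4*i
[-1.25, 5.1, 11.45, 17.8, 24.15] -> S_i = -1.25 + 6.35*i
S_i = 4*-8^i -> [4, -32, 256, -2048, 16384]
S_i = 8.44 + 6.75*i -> [8.44, 15.19, 21.94, 28.69, 35.44]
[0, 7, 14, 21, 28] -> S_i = 0 + 7*i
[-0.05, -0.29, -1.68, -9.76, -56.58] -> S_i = -0.05*5.80^i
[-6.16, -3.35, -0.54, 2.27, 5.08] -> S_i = -6.16 + 2.81*i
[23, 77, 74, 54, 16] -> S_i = Random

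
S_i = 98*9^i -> [98, 882, 7938, 71442, 642978]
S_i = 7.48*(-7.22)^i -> [7.48, -54.01, 389.92, -2815.23, 20325.93]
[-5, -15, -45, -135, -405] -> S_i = -5*3^i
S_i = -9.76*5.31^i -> [-9.76, -51.83, -275.19, -1461.28, -7759.4]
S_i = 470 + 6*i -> [470, 476, 482, 488, 494]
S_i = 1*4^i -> [1, 4, 16, 64, 256]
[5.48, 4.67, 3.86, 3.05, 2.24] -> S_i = 5.48 + -0.81*i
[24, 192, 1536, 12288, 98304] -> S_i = 24*8^i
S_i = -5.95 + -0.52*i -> [-5.95, -6.47, -6.99, -7.51, -8.03]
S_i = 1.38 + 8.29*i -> [1.38, 9.67, 17.96, 26.25, 34.54]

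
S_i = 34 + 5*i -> [34, 39, 44, 49, 54]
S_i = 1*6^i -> [1, 6, 36, 216, 1296]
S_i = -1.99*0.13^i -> [-1.99, -0.26, -0.03, -0.0, -0.0]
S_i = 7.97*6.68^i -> [7.97, 53.24, 355.64, 2375.68, 15869.53]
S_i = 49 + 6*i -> [49, 55, 61, 67, 73]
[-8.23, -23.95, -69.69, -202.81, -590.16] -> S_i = -8.23*2.91^i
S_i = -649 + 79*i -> [-649, -570, -491, -412, -333]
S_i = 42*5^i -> [42, 210, 1050, 5250, 26250]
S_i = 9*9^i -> [9, 81, 729, 6561, 59049]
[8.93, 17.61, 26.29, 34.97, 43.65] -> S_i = 8.93 + 8.68*i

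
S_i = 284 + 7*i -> [284, 291, 298, 305, 312]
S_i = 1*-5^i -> [1, -5, 25, -125, 625]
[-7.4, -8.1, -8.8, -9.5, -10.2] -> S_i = -7.40 + -0.70*i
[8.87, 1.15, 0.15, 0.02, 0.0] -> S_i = 8.87*0.13^i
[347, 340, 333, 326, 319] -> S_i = 347 + -7*i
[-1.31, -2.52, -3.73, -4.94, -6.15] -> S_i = -1.31 + -1.21*i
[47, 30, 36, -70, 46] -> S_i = Random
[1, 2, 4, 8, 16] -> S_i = 1*2^i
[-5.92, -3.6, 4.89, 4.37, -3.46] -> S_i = Random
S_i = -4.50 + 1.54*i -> [-4.5, -2.96, -1.42, 0.12, 1.66]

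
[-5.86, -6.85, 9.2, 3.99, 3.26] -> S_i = Random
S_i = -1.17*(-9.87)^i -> [-1.17, 11.55, -113.98, 1124.96, -11103.36]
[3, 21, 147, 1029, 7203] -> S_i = 3*7^i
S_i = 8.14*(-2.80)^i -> [8.14, -22.79, 63.82, -178.69, 500.33]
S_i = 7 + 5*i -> [7, 12, 17, 22, 27]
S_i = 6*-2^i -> [6, -12, 24, -48, 96]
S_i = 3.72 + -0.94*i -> [3.72, 2.78, 1.84, 0.9, -0.04]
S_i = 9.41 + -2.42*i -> [9.41, 6.99, 4.57, 2.15, -0.27]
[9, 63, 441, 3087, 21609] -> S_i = 9*7^i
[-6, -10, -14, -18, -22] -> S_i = -6 + -4*i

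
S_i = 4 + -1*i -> [4, 3, 2, 1, 0]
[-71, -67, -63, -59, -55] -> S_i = -71 + 4*i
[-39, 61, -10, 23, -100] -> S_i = Random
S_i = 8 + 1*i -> [8, 9, 10, 11, 12]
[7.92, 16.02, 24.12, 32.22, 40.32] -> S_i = 7.92 + 8.10*i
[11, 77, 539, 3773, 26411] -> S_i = 11*7^i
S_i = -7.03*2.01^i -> [-7.03, -14.13, -28.4, -57.09, -114.75]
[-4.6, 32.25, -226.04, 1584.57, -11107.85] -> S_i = -4.60*(-7.01)^i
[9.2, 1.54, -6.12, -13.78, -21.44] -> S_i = 9.20 + -7.66*i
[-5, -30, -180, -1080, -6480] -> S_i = -5*6^i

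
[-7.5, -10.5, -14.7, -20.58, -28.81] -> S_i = -7.50*1.40^i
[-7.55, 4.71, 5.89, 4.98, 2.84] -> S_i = Random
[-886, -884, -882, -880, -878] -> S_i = -886 + 2*i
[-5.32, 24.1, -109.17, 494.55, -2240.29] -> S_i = -5.32*(-4.53)^i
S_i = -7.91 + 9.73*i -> [-7.91, 1.82, 11.55, 21.28, 31.01]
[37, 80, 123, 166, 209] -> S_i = 37 + 43*i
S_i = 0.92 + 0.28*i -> [0.92, 1.2, 1.48, 1.76, 2.04]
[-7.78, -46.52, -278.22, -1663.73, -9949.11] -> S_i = -7.78*5.98^i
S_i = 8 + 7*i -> [8, 15, 22, 29, 36]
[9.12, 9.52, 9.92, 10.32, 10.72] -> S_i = 9.12 + 0.40*i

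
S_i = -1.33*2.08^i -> [-1.33, -2.77, -5.75, -11.97, -24.89]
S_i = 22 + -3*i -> [22, 19, 16, 13, 10]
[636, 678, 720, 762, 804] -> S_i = 636 + 42*i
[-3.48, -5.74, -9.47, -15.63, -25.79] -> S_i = -3.48*1.65^i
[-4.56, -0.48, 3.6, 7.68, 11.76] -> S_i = -4.56 + 4.08*i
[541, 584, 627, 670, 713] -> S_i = 541 + 43*i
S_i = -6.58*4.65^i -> [-6.58, -30.6, -142.28, -661.58, -3076.36]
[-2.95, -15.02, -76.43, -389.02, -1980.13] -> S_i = -2.95*5.09^i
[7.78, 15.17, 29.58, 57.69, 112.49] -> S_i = 7.78*1.95^i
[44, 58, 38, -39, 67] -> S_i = Random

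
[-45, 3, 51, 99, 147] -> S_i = -45 + 48*i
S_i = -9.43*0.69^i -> [-9.43, -6.51, -4.49, -3.1, -2.14]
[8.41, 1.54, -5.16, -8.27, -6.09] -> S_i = Random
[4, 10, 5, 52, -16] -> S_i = Random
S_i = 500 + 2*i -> [500, 502, 504, 506, 508]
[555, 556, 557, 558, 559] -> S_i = 555 + 1*i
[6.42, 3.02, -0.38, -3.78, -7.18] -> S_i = 6.42 + -3.40*i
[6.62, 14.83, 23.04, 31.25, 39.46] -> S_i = 6.62 + 8.21*i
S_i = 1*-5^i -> [1, -5, 25, -125, 625]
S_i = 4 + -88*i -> [4, -84, -172, -260, -348]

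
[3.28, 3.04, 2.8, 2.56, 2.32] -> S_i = 3.28 + -0.24*i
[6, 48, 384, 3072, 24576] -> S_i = 6*8^i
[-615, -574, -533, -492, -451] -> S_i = -615 + 41*i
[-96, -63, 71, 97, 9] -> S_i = Random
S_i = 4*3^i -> [4, 12, 36, 108, 324]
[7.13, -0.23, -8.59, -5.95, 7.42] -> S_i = Random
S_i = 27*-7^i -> [27, -189, 1323, -9261, 64827]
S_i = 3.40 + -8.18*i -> [3.4, -4.78, -12.96, -21.14, -29.32]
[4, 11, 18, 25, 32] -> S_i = 4 + 7*i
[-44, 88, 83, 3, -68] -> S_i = Random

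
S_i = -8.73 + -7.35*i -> [-8.73, -16.08, -23.43, -30.78, -38.13]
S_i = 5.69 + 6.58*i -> [5.69, 12.27, 18.85, 25.43, 32.01]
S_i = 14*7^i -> [14, 98, 686, 4802, 33614]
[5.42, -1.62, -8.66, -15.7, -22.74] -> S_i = 5.42 + -7.04*i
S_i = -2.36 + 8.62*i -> [-2.36, 6.26, 14.88, 23.5, 32.12]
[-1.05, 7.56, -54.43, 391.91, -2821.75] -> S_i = -1.05*(-7.20)^i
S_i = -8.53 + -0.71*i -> [-8.53, -9.24, -9.95, -10.66, -11.37]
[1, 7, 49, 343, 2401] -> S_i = 1*7^i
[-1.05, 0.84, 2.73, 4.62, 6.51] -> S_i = -1.05 + 1.89*i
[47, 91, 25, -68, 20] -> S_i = Random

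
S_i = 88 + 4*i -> [88, 92, 96, 100, 104]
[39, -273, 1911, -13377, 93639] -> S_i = 39*-7^i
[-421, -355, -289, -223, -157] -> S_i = -421 + 66*i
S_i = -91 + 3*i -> [-91, -88, -85, -82, -79]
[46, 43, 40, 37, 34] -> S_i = 46 + -3*i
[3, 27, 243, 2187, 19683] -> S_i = 3*9^i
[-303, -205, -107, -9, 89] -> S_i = -303 + 98*i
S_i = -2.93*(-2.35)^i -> [-2.93, 6.89, -16.18, 38.03, -89.36]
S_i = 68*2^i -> [68, 136, 272, 544, 1088]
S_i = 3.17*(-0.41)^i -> [3.17, -1.3, 0.53, -0.22, 0.09]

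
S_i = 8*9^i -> [8, 72, 648, 5832, 52488]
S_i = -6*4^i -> [-6, -24, -96, -384, -1536]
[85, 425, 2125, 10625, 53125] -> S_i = 85*5^i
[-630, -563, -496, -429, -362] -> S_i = -630 + 67*i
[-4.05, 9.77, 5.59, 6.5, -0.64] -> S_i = Random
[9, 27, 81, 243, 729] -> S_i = 9*3^i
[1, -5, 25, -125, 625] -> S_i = 1*-5^i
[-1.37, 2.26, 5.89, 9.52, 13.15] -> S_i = -1.37 + 3.63*i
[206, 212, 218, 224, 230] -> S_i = 206 + 6*i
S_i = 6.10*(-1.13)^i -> [6.1, -6.89, 7.79, -8.8, 9.95]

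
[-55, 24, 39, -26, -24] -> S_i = Random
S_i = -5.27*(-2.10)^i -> [-5.27, 11.07, -23.24, 48.81, -102.49]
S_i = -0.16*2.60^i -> [-0.16, -0.42, -1.08, -2.81, -7.31]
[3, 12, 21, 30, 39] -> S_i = 3 + 9*i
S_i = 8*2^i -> [8, 16, 32, 64, 128]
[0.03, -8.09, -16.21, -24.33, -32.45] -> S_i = 0.03 + -8.12*i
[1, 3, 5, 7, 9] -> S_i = 1 + 2*i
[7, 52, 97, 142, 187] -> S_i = 7 + 45*i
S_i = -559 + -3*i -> [-559, -562, -565, -568, -571]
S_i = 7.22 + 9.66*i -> [7.22, 16.88, 26.54, 36.2, 45.86]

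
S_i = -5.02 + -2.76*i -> [-5.02, -7.78, -10.54, -13.3, -16.06]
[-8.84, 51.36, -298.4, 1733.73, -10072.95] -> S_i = -8.84*(-5.81)^i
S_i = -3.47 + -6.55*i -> [-3.47, -10.02, -16.57, -23.12, -29.67]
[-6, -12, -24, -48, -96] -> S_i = -6*2^i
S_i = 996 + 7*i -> [996, 1003, 1010, 1017, 1024]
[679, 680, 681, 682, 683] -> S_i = 679 + 1*i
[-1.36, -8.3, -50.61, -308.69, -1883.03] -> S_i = -1.36*6.10^i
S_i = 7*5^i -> [7, 35, 175, 875, 4375]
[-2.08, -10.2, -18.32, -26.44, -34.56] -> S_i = -2.08 + -8.12*i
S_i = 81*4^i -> [81, 324, 1296, 5184, 20736]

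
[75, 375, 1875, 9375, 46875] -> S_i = 75*5^i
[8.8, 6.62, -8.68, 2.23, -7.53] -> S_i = Random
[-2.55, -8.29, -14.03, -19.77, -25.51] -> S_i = -2.55 + -5.74*i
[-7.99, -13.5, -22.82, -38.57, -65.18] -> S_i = -7.99*1.69^i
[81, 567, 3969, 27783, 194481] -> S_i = 81*7^i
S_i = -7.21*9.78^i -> [-7.21, -70.51, -689.62, -6744.53, -65961.52]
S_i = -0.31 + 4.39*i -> [-0.31, 4.08, 8.47, 12.86, 17.25]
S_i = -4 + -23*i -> [-4, -27, -50, -73, -96]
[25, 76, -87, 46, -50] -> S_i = Random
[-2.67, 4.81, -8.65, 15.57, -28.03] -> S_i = -2.67*(-1.80)^i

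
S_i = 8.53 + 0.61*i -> [8.53, 9.14, 9.75, 10.36, 10.97]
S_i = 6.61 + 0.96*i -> [6.61, 7.57, 8.53, 9.49, 10.45]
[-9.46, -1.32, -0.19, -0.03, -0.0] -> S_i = -9.46*0.14^i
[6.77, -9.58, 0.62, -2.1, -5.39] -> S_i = Random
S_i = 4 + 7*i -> [4, 11, 18, 25, 32]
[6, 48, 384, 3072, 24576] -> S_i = 6*8^i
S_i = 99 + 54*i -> [99, 153, 207, 261, 315]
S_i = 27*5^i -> [27, 135, 675, 3375, 16875]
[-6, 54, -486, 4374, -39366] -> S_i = -6*-9^i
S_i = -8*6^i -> [-8, -48, -288, -1728, -10368]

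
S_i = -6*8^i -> [-6, -48, -384, -3072, -24576]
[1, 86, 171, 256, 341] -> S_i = 1 + 85*i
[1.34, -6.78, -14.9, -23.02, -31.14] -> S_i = 1.34 + -8.12*i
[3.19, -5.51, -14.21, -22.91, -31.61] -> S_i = 3.19 + -8.70*i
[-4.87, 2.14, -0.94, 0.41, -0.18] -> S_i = -4.87*(-0.44)^i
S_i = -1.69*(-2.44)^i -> [-1.69, 4.12, -10.06, 24.55, -59.9]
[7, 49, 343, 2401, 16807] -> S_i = 7*7^i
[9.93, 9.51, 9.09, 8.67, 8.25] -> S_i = 9.93 + -0.42*i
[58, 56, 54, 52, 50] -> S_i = 58 + -2*i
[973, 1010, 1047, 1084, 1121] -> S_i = 973 + 37*i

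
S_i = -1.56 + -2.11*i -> [-1.56, -3.67, -5.78, -7.89, -10.0]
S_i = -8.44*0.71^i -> [-8.44, -5.99, -4.25, -3.02, -2.14]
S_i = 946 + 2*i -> [946, 948, 950, 952, 954]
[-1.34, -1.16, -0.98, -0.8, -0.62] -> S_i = -1.34 + 0.18*i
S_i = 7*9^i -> [7, 63, 567, 5103, 45927]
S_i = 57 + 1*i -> [57, 58, 59, 60, 61]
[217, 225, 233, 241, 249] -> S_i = 217 + 8*i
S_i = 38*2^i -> [38, 76, 152, 304, 608]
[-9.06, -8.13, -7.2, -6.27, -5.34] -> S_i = -9.06 + 0.93*i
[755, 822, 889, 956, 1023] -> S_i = 755 + 67*i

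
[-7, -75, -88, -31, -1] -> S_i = Random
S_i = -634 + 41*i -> [-634, -593, -552, -511, -470]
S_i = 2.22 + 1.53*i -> [2.22, 3.75, 5.28, 6.81, 8.34]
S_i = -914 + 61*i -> [-914, -853, -792, -731, -670]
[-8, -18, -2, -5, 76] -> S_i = Random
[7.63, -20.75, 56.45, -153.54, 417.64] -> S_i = 7.63*(-2.72)^i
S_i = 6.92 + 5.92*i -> [6.92, 12.84, 18.76, 24.68, 30.6]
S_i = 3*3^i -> [3, 9, 27, 81, 243]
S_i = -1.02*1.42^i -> [-1.02, -1.45, -2.06, -2.92, -4.15]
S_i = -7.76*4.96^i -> [-7.76, -38.49, -190.91, -946.91, -4696.65]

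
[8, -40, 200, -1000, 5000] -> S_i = 8*-5^i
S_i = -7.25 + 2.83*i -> [-7.25, -4.42, -1.59, 1.24, 4.07]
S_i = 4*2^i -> [4, 8, 16, 32, 64]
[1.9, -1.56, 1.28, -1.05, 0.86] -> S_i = 1.90*(-0.82)^i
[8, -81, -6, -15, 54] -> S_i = Random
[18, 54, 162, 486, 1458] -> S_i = 18*3^i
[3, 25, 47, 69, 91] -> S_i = 3 + 22*i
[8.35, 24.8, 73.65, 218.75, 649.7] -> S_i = 8.35*2.97^i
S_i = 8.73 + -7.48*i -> [8.73, 1.25, -6.23, -13.71, -21.19]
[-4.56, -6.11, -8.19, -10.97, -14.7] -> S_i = -4.56*1.34^i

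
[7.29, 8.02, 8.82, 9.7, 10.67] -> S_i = 7.29*1.10^i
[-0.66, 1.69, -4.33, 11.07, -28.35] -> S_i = -0.66*(-2.56)^i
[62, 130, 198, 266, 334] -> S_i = 62 + 68*i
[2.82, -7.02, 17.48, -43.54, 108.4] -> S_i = 2.82*(-2.49)^i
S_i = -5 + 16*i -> [-5, 11, 27, 43, 59]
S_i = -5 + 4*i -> [-5, -1, 3, 7, 11]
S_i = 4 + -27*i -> [4, -23, -50, -77, -104]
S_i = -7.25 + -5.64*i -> [-7.25, -12.89, -18.53, -24.17, -29.81]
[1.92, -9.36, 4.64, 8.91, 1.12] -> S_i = Random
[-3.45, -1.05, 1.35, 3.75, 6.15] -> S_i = -3.45 + 2.40*i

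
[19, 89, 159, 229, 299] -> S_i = 19 + 70*i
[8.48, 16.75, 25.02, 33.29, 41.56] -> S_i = 8.48 + 8.27*i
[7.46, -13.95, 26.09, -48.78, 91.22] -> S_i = 7.46*(-1.87)^i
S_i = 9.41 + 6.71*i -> [9.41, 16.12, 22.83, 29.54, 36.25]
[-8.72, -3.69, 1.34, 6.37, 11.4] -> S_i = -8.72 + 5.03*i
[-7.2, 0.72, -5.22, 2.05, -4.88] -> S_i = Random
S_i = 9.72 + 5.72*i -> [9.72, 15.44, 21.16, 26.88, 32.6]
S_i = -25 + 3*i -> [-25, -22, -19, -16, -13]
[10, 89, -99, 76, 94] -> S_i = Random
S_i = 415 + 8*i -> [415, 423, 431, 439, 447]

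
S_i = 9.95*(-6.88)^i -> [9.95, -68.46, 470.98, -3240.32, 22293.43]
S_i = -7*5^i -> [-7, -35, -175, -875, -4375]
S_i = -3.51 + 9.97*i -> [-3.51, 6.46, 16.43, 26.4, 36.37]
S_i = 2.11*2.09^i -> [2.11, 4.41, 9.22, 19.26, 40.26]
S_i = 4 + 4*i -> [4, 8, 12, 16, 20]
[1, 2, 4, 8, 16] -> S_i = 1*2^i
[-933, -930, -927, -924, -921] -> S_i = -933 + 3*i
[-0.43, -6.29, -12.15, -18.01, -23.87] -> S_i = -0.43 + -5.86*i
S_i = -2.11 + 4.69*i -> [-2.11, 2.58, 7.27, 11.96, 16.65]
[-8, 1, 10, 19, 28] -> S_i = -8 + 9*i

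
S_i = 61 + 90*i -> [61, 151, 241, 331, 421]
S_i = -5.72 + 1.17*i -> [-5.72, -4.55, -3.38, -2.21, -1.04]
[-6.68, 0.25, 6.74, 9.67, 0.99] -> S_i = Random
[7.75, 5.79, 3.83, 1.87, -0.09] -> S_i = 7.75 + -1.96*i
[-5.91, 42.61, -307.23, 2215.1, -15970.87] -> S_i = -5.91*(-7.21)^i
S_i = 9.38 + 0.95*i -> [9.38, 10.33, 11.28, 12.23, 13.18]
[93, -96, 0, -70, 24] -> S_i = Random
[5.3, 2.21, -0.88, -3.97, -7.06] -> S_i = 5.30 + -3.09*i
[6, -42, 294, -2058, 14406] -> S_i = 6*-7^i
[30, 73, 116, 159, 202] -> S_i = 30 + 43*i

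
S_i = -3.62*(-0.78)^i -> [-3.62, 2.82, -2.2, 1.72, -1.34]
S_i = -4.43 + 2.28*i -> [-4.43, -2.15, 0.13, 2.41, 4.69]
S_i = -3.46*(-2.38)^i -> [-3.46, 8.23, -19.6, 46.65, -111.02]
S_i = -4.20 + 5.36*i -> [-4.2, 1.16, 6.52, 11.88, 17.24]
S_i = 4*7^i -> [4, 28, 196, 1372, 9604]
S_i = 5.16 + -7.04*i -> [5.16, -1.88, -8.92, -15.96, -23.0]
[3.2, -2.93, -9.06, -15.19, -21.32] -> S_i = 3.20 + -6.13*i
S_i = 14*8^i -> [14, 112, 896, 7168, 57344]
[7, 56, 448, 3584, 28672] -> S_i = 7*8^i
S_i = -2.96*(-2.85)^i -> [-2.96, 8.44, -24.04, 68.52, -195.29]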